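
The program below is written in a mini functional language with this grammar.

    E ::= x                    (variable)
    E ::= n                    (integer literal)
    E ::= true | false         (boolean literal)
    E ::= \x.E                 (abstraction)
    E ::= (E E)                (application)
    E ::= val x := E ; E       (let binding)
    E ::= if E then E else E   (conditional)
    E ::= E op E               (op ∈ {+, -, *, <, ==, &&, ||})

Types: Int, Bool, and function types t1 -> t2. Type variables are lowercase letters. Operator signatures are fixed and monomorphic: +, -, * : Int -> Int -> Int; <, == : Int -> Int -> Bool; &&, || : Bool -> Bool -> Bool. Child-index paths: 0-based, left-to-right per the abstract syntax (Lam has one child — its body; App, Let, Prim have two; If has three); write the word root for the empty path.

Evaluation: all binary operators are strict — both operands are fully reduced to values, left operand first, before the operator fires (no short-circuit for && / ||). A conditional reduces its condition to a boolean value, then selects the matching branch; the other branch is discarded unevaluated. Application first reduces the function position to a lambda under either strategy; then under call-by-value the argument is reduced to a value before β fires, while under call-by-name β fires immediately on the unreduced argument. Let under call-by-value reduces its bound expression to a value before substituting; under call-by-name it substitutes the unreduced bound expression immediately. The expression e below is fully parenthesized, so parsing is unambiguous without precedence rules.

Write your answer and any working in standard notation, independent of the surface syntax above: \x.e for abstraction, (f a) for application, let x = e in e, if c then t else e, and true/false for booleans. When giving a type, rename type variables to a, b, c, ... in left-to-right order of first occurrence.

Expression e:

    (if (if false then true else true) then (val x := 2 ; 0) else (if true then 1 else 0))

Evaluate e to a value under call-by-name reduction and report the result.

Answer: 0

Derivation:
step 0: (if (if false then true else true) then (let x = 2 in 0) else (if true then 1 else 0))
step 1: [if@0] (if true then (let x = 2 in 0) else (if true then 1 else 0))
step 2: [if@root] (let x = 2 in 0)
step 3: [let@root] 0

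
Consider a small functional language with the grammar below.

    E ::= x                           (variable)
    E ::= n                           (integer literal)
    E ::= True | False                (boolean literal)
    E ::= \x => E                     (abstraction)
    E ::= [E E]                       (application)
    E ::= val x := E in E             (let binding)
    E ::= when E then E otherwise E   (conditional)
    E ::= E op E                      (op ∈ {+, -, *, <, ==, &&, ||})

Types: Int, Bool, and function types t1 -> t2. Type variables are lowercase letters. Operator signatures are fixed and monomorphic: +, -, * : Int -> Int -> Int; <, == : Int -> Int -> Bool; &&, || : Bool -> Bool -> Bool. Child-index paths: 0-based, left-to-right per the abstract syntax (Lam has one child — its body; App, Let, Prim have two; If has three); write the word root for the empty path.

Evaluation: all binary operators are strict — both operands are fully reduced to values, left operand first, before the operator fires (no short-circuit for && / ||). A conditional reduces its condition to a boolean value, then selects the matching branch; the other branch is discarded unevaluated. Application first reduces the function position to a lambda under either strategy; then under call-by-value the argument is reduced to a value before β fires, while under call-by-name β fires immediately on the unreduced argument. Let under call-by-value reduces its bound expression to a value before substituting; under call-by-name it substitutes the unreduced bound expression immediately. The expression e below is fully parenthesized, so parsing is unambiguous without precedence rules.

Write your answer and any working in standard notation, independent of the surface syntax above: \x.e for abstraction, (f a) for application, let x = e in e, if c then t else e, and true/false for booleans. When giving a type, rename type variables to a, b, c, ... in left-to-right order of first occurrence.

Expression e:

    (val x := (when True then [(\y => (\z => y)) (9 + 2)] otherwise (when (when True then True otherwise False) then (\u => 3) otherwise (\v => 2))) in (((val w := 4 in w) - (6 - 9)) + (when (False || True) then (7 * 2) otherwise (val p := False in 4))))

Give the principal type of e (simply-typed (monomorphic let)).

Answer: Int

Trace:
  unify Bool ~ Bool
y : a
\z._ : b -> a
\y._ : a -> b -> a
  unify Int ~ Int
  unify Int ~ Int
  unify a -> b -> a ~ Int -> c
  unify a ~ Int
  unify b -> Int ~ c
_ _ : b -> Int
  unify Bool ~ Bool
  unify Bool ~ Bool
  unify Bool ~ Bool
\u._ : d -> Int
\v._ : e -> Int
  unify d -> Int ~ e -> Int
  unify d ~ e
  unify Int ~ Int
  unify b -> Int ~ e -> Int
  unify b ~ e
  unify Int ~ Int
let x : e -> Int
let w : Int
w : Int
  unify Int ~ Int
  unify Int ~ Int
  unify Int ~ Int
  unify Int ~ Int
  unify Int ~ Int
  unify Bool ~ Bool
  unify Bool ~ Bool
  unify Bool ~ Bool
  unify Int ~ Int
  unify Int ~ Int
let p : Bool
  unify Int ~ Int
  unify Int ~ Int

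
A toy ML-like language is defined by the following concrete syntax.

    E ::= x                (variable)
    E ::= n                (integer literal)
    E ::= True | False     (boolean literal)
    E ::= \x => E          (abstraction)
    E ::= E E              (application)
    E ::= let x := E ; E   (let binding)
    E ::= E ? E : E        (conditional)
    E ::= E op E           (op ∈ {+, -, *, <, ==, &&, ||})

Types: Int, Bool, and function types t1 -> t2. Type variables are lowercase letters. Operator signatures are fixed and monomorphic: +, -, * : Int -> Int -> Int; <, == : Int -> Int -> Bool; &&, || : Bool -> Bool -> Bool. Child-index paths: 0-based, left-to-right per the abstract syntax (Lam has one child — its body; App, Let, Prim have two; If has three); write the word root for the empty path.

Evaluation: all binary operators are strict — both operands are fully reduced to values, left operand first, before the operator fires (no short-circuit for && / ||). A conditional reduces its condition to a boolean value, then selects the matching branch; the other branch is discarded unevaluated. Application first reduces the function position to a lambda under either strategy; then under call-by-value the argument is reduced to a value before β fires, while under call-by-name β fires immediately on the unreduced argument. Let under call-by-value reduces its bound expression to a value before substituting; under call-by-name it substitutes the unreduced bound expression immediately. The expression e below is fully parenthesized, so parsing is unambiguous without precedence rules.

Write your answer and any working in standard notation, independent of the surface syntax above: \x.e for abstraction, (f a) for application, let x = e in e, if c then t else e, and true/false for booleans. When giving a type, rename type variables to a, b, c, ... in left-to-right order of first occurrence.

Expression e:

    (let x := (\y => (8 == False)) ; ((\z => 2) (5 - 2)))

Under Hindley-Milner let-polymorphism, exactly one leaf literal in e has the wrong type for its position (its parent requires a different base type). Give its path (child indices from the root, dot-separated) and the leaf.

Trace:
  unify Int ~ Int
  unify Bool ~ Int
  FAIL: mismatch Bool ~ Int

Answer: 0.0.1 : false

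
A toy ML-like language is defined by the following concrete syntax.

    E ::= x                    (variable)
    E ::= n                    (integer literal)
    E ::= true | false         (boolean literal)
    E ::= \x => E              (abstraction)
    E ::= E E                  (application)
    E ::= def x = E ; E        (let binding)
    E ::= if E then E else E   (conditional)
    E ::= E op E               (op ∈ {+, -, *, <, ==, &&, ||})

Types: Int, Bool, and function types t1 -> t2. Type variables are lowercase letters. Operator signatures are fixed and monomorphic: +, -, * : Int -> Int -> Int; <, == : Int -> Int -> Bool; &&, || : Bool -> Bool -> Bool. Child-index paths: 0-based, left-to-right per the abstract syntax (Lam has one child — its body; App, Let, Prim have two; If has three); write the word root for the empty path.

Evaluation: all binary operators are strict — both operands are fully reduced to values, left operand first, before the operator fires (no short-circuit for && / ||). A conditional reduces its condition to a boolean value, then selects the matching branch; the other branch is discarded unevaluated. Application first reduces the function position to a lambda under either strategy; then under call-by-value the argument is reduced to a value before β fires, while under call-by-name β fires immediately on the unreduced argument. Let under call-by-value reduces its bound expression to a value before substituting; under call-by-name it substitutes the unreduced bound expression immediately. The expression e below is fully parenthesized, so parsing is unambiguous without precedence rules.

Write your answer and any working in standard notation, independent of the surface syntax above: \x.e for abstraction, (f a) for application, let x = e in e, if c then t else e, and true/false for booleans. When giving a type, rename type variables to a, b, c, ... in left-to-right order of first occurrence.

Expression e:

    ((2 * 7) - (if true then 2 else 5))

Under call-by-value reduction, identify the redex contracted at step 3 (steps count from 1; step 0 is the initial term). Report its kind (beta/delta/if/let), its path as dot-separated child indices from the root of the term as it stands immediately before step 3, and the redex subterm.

Answer: delta at root : (14 - 2)

Derivation:
step 0: ((2 * 7) - (if true then 2 else 5))
step 1: [delta@0] (14 - (if true then 2 else 5))
step 2: [if@1] (14 - 2)
step 3: [delta@root] 12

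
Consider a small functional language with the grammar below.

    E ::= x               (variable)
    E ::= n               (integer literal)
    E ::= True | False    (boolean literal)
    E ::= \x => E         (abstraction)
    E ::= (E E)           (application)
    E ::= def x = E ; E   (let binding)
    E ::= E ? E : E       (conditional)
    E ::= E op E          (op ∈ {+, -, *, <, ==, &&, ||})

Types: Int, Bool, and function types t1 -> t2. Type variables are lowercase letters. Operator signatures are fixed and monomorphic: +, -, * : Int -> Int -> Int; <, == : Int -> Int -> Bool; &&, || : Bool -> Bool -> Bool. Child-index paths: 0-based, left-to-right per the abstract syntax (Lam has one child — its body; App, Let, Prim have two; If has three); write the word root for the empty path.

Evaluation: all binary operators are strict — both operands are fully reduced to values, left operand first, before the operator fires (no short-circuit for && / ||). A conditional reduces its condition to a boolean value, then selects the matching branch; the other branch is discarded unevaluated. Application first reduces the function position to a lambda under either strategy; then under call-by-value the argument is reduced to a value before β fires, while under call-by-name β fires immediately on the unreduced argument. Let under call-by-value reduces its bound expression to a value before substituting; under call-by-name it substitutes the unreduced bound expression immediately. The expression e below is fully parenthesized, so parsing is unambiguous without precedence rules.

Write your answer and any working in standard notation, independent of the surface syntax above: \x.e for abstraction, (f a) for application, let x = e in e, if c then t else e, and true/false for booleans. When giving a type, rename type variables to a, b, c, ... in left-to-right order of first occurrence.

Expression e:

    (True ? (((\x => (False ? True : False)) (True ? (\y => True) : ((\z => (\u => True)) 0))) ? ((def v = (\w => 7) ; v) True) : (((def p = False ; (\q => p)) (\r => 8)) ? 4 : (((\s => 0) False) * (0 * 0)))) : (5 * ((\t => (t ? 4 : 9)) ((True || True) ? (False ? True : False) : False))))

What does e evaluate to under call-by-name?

Derivation:
step 0: (if true then (if ((\x.(if false then true else false)) (if true then (\y.true) else ((\z.(\u.true)) 0))) then ((let v = (\w.7) in v) true) else (if ((let p = false in (\q.p)) (\r.8)) then 4 else (((\s.0) false) * (0 * 0)))) else (5 * ((\t.(if t then 4 else 9)) (if (true || true) then (if false then true else false) else false))))
step 1: [if@root] (if ((\x.(if false then true else false)) (if true then (\y.true) else ((\z.(\u.true)) 0))) then ((let v = (\w.7) in v) true) else (if ((let p = false in (\q.p)) (\r.8)) then 4 else (((\s.0) false) * (0 * 0))))
step 2: [beta@0] (if (if false then true else false) then ((let v = (\w.7) in v) true) else (if ((let p = false in (\q.p)) (\r.8)) then 4 else (((\s.0) false) * (0 * 0))))
step 3: [if@0] (if false then ((let v = (\w.7) in v) true) else (if ((let p = false in (\q.p)) (\r.8)) then 4 else (((\s.0) false) * (0 * 0))))
step 4: [if@root] (if ((let p = false in (\q.p)) (\r.8)) then 4 else (((\s.0) false) * (0 * 0)))
step 5: [let@0.0] (if ((\q.false) (\r.8)) then 4 else (((\s.0) false) * (0 * 0)))
step 6: [beta@0] (if false then 4 else (((\s.0) false) * (0 * 0)))
step 7: [if@root] (((\s.0) false) * (0 * 0))
step 8: [beta@0] (0 * (0 * 0))
step 9: [delta@1] (0 * 0)
step 10: [delta@root] 0

Answer: 0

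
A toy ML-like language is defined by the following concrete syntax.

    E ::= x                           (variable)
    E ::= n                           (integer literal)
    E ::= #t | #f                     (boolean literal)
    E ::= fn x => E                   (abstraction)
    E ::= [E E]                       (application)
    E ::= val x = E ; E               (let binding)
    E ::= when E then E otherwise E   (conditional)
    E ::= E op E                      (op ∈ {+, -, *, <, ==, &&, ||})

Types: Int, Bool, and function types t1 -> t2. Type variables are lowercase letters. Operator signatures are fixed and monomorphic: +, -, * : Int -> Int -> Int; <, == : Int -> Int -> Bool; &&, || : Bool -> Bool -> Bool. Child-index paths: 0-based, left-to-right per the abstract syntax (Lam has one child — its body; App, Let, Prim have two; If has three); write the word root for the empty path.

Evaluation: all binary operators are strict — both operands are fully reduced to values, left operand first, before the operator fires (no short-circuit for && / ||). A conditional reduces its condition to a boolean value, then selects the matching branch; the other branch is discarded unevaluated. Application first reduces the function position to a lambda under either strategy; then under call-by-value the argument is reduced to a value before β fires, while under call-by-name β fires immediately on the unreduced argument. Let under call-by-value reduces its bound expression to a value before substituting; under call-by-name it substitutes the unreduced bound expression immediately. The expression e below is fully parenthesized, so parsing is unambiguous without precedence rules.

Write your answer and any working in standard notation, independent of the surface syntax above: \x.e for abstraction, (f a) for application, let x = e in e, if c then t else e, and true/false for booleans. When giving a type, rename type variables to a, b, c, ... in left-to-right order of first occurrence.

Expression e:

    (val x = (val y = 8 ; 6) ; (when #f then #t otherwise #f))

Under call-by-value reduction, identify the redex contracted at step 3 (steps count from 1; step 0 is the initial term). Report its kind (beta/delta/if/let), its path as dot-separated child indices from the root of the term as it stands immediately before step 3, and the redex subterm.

Working:
step 0: (let x = (let y = 8 in 6) in (if false then true else false))
step 1: [let@0] (let x = 6 in (if false then true else false))
step 2: [let@root] (if false then true else false)
step 3: [if@root] false

Answer: if at root : (if false then true else false)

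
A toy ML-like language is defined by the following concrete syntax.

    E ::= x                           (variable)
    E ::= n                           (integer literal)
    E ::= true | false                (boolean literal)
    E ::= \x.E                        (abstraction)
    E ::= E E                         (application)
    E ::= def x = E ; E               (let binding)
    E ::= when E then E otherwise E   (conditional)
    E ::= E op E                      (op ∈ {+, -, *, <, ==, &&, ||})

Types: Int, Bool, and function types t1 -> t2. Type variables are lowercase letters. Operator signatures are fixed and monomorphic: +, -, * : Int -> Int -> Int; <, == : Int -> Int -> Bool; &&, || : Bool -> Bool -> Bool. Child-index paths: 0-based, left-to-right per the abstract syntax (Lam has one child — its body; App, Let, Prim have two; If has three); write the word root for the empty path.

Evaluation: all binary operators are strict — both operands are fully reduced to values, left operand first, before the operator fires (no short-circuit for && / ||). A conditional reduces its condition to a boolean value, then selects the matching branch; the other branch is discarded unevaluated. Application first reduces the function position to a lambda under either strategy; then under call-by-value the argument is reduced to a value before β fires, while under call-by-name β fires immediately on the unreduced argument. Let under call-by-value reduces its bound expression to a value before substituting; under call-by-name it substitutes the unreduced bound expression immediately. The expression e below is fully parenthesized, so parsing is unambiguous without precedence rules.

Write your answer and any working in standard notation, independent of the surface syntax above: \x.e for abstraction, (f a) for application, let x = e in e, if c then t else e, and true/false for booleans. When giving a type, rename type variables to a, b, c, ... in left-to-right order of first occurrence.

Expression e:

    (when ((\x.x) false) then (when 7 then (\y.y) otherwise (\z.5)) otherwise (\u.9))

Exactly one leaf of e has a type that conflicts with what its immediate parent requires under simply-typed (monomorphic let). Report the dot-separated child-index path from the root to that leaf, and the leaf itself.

Trace:
x : a
\x._ : a -> a
  unify a -> a ~ Bool -> b
  unify a ~ Bool
  unify Bool ~ b
_ _ : Bool
  unify Bool ~ Bool
  unify Int ~ Bool
  FAIL: mismatch Int ~ Bool

Answer: 1.0 : 7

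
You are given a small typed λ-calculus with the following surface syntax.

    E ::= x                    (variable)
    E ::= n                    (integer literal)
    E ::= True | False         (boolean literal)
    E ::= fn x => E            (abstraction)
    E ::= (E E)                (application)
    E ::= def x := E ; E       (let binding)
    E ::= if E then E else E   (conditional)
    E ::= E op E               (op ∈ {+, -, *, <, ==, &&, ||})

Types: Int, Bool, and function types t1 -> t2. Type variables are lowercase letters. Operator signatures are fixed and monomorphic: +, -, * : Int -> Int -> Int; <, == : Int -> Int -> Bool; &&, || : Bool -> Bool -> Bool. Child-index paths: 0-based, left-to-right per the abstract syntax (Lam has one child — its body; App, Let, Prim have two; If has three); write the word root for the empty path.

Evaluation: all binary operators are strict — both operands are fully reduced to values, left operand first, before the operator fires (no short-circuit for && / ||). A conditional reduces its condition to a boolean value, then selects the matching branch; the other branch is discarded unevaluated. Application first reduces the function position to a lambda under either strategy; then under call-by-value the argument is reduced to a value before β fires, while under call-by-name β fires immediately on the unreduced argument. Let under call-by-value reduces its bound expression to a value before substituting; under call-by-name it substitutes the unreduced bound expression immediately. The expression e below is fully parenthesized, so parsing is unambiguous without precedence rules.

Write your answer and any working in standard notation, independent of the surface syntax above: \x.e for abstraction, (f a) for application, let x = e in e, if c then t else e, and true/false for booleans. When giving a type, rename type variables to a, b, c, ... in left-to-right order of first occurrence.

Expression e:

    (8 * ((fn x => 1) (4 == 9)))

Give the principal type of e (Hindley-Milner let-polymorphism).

Answer: Int

Working:
  unify Int ~ Int
\x._ : a -> Int
  unify Int ~ Int
  unify Int ~ Int
  unify a -> Int ~ Bool -> b
  unify a ~ Bool
  unify Int ~ b
_ _ : Int
  unify Int ~ Int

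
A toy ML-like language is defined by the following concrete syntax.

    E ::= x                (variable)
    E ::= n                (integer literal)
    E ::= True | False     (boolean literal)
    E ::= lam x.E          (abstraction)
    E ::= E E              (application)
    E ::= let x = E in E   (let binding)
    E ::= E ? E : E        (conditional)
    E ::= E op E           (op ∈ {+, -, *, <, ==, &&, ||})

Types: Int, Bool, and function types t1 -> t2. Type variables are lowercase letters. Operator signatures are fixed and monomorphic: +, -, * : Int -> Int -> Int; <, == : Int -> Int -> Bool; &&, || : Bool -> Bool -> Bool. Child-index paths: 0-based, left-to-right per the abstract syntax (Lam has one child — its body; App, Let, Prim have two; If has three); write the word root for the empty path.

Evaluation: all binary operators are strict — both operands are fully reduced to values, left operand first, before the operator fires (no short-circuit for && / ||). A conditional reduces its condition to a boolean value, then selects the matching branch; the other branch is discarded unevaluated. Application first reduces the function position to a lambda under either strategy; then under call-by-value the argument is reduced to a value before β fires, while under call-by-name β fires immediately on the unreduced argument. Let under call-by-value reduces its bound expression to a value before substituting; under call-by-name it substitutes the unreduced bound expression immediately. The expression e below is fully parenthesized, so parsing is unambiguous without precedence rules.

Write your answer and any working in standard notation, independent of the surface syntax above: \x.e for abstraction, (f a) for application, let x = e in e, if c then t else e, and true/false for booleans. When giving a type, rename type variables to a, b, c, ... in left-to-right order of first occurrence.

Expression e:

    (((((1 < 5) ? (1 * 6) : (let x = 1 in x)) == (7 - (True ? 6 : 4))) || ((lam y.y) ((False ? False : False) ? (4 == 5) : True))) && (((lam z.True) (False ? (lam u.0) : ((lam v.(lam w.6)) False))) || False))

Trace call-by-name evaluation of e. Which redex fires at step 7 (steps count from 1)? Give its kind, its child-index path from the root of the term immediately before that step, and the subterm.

Working:
step 0: ((((if (1 < 5) then (1 * 6) else (let x = 1 in x)) == (7 - (if true then 6 else 4))) || ((\y.y) (if (if false then false else false) then (4 == 5) else true))) && (((\z.true) (if false then (\u.0) else ((\v.(\w.6)) false))) || false))
step 1: [delta@0.0.0.0] ((((if true then (1 * 6) else (let x = 1 in x)) == (7 - (if true then 6 else 4))) || ((\y.y) (if (if false then false else false) then (4 == 5) else true))) && (((\z.true) (if false then (\u.0) else ((\v.(\w.6)) false))) || false))
step 2: [if@0.0.0] ((((1 * 6) == (7 - (if true then 6 else 4))) || ((\y.y) (if (if false then false else false) then (4 == 5) else true))) && (((\z.true) (if false then (\u.0) else ((\v.(\w.6)) false))) || false))
step 3: [delta@0.0.0] (((6 == (7 - (if true then 6 else 4))) || ((\y.y) (if (if false then false else false) then (4 == 5) else true))) && (((\z.true) (if false then (\u.0) else ((\v.(\w.6)) false))) || false))
step 4: [if@0.0.1.1] (((6 == (7 - 6)) || ((\y.y) (if (if false then false else false) then (4 == 5) else true))) && (((\z.true) (if false then (\u.0) else ((\v.(\w.6)) false))) || false))
step 5: [delta@0.0.1] (((6 == 1) || ((\y.y) (if (if false then false else false) then (4 == 5) else true))) && (((\z.true) (if false then (\u.0) else ((\v.(\w.6)) false))) || false))
step 6: [delta@0.0] ((false || ((\y.y) (if (if false then false else false) then (4 == 5) else true))) && (((\z.true) (if false then (\u.0) else ((\v.(\w.6)) false))) || false))
step 7: [beta@0.1] ((false || (if (if false then false else false) then (4 == 5) else true)) && (((\z.true) (if false then (\u.0) else ((\v.(\w.6)) false))) || false))

Answer: beta at 0.1 : ((\y.y) (if (if false then false else false) then (4 == 5) else true))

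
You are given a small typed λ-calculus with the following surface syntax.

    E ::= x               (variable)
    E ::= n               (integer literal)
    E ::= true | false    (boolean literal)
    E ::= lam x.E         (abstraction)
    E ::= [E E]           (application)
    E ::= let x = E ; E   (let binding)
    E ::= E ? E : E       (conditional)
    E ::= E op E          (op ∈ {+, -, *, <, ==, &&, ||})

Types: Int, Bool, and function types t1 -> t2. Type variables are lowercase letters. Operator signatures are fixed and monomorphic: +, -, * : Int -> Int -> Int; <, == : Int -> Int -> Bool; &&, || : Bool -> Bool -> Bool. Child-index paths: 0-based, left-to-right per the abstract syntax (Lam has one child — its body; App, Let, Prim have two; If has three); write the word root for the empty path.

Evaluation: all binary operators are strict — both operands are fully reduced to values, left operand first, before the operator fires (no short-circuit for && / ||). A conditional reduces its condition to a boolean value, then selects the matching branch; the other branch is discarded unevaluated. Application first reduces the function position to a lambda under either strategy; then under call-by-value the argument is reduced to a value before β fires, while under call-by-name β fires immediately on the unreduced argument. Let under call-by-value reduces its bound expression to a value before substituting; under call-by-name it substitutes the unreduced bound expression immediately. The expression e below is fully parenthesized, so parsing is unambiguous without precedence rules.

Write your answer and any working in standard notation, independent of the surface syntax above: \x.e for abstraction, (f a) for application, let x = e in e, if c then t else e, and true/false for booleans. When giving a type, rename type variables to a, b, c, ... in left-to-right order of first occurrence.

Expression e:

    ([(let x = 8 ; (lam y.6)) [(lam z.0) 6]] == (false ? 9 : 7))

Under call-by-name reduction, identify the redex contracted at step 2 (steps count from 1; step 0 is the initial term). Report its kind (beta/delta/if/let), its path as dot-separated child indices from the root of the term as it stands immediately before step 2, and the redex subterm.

Trace:
step 0: (((let x = 8 in (\y.6)) ((\z.0) 6)) == (if false then 9 else 7))
step 1: [let@0.0] (((\y.6) ((\z.0) 6)) == (if false then 9 else 7))
step 2: [beta@0] (6 == (if false then 9 else 7))

Answer: beta at 0 : ((\y.6) ((\z.0) 6))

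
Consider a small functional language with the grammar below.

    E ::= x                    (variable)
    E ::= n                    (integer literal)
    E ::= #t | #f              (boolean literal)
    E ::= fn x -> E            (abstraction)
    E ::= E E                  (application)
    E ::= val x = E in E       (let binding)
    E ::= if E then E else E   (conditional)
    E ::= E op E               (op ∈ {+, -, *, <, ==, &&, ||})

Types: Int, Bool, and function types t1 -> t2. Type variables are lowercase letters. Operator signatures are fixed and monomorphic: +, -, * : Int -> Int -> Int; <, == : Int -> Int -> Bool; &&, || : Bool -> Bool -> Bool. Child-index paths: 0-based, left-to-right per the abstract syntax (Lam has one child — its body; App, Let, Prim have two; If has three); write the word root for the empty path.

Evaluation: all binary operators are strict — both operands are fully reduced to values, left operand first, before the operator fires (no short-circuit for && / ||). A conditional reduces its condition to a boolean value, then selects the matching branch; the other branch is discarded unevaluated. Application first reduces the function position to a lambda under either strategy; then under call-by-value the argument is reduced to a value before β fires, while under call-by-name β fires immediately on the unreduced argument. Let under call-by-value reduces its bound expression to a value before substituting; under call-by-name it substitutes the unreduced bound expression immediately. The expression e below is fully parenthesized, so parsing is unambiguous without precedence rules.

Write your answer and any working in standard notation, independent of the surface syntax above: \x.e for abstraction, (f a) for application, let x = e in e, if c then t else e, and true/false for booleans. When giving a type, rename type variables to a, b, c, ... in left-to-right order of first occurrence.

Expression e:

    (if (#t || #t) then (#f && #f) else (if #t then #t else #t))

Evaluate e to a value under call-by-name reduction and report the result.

Trace:
step 0: (if (true || true) then (false && false) else (if true then true else true))
step 1: [delta@0] (if true then (false && false) else (if true then true else true))
step 2: [if@root] (false && false)
step 3: [delta@root] false

Answer: false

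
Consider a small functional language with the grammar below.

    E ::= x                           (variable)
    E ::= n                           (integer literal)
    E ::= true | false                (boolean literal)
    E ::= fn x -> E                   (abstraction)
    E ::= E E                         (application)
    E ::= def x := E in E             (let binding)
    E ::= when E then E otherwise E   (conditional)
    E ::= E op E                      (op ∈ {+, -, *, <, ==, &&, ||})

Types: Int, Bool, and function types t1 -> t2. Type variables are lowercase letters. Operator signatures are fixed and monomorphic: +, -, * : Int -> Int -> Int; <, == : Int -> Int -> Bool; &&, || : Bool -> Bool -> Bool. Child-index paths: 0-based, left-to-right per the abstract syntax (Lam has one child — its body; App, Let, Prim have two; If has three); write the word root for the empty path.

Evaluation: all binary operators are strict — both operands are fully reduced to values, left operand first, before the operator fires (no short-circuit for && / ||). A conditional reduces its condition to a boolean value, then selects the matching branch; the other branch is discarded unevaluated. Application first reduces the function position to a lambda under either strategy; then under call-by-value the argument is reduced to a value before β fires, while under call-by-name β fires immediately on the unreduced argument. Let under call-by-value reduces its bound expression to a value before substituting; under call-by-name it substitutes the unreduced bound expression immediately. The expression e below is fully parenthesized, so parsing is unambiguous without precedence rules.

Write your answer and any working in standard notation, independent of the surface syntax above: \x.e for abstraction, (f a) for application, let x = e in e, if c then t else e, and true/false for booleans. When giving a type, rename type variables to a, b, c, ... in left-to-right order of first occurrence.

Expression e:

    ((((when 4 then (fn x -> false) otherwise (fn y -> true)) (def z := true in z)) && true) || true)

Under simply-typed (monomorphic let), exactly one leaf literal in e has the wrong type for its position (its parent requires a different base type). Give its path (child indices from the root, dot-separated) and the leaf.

Trace:
  unify Int ~ Bool
  FAIL: mismatch Int ~ Bool

Answer: 0.0.0.0 : 4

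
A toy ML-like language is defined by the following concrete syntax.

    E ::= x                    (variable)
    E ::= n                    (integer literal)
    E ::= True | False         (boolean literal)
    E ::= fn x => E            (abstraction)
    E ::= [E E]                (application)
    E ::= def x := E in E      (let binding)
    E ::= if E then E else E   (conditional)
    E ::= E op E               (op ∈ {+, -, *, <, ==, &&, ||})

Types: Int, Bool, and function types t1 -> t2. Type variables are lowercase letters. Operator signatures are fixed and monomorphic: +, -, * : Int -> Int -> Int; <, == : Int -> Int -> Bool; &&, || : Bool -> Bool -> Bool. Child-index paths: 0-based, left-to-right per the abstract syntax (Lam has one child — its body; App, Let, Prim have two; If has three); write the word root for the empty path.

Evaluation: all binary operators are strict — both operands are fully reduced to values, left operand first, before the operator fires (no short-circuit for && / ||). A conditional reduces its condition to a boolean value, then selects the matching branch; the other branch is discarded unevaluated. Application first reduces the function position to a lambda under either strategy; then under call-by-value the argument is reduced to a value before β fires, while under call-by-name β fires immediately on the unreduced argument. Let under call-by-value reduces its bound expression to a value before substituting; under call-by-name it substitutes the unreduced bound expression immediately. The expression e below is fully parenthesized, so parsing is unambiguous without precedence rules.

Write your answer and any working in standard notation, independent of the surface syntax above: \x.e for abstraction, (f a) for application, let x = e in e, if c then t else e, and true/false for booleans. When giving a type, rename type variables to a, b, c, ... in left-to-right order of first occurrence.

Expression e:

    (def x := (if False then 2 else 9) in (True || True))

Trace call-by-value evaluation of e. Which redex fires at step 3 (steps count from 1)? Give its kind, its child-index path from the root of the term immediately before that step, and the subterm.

Derivation:
step 0: (let x = (if false then 2 else 9) in (true || true))
step 1: [if@0] (let x = 9 in (true || true))
step 2: [let@root] (true || true)
step 3: [delta@root] true

Answer: delta at root : (true || true)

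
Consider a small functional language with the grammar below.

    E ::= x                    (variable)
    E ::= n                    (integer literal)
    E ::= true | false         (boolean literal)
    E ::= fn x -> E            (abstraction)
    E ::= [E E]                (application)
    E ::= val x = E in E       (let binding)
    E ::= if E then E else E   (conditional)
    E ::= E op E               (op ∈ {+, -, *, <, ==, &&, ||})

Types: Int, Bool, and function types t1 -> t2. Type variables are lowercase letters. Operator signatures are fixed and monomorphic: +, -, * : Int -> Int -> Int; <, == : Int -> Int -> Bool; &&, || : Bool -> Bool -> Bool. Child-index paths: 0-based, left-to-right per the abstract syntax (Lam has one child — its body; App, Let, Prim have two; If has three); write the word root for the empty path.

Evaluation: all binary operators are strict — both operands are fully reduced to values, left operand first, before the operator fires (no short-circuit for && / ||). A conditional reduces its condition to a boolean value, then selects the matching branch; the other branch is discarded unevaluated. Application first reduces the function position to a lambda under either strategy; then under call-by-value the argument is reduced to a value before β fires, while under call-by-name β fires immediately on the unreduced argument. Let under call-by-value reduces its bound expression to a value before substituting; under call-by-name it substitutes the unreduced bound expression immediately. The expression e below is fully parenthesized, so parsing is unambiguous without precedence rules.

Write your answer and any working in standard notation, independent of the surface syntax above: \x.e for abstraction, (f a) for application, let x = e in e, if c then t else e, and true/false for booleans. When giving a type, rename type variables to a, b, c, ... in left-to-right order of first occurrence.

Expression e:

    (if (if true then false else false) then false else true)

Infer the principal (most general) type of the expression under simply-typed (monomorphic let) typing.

Working:
  unify Bool ~ Bool
  unify Bool ~ Bool
  unify Bool ~ Bool
  unify Bool ~ Bool

Answer: Bool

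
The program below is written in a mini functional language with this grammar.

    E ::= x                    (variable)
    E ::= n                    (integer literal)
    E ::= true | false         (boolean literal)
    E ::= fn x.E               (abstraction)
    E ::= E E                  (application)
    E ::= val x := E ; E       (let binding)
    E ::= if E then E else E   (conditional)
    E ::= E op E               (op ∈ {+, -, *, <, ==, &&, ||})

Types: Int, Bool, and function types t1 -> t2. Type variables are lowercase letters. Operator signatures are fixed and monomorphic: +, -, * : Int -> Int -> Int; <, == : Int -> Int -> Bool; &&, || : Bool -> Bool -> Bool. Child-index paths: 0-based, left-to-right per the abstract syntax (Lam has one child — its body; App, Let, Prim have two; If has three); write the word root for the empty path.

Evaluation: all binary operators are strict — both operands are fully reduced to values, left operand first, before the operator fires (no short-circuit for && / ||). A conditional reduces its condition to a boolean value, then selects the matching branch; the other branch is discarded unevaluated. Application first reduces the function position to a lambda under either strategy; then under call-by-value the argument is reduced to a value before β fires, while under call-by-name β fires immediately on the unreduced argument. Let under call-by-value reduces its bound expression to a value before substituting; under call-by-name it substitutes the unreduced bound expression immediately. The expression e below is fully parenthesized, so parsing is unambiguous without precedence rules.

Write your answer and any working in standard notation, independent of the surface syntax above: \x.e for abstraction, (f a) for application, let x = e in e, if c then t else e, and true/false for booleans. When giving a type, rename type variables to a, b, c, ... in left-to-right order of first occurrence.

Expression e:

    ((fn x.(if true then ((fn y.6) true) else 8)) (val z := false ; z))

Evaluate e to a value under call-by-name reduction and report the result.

Working:
step 0: ((\x.(if true then ((\y.6) true) else 8)) (let z = false in z))
step 1: [beta@root] (if true then ((\y.6) true) else 8)
step 2: [if@root] ((\y.6) true)
step 3: [beta@root] 6

Answer: 6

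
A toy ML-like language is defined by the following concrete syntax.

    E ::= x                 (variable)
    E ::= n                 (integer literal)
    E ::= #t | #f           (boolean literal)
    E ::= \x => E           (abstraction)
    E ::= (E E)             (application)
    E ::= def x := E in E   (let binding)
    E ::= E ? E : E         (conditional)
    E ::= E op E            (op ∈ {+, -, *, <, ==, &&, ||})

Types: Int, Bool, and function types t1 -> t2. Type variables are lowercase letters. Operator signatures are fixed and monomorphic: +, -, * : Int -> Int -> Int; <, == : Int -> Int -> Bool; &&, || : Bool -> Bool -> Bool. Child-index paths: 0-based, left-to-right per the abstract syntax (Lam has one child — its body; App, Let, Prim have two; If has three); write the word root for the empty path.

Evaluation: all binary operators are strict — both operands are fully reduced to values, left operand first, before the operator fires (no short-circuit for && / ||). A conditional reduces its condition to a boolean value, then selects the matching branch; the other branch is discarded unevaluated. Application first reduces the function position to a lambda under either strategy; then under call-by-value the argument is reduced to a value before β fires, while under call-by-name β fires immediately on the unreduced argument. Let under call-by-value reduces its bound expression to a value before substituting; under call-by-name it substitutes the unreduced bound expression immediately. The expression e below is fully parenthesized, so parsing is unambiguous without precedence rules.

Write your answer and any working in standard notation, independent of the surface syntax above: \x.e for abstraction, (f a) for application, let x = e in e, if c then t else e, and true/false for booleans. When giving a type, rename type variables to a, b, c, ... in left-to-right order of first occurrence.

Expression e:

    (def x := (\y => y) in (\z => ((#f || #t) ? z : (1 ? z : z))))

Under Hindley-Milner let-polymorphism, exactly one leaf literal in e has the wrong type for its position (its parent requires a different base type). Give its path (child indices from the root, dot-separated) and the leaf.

Answer: 1.0.2.0 : 1

Working:
y : a
\y._ : a -> a
let x : forall. a -> a
  unify Bool ~ Bool
  unify Bool ~ Bool
  unify Bool ~ Bool
z : b
  unify Int ~ Bool
  FAIL: mismatch Int ~ Bool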